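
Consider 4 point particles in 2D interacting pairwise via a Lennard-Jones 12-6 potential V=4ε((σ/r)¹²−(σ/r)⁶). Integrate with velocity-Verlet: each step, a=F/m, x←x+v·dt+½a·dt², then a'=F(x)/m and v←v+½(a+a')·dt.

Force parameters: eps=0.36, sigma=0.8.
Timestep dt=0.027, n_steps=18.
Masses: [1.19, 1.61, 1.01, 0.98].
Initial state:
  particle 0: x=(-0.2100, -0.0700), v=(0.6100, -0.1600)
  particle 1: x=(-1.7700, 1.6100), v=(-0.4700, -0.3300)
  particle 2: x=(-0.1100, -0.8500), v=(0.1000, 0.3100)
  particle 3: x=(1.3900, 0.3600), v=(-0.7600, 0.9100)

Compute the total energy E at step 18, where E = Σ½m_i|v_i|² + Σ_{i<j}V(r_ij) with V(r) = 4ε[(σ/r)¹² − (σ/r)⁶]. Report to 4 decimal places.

step 0: x0=(-0.2100, -0.0700) x1=(-1.7700, 1.6100) x2=(-0.1100, -0.8500) x3=(1.3900, 0.3600)
step 1: x0=(-0.1941, -0.0698) x1=(-1.7827, 1.6011) x2=(-0.1066, -0.8469) x3=(1.3695, 0.3846)
step 2: x0=(-0.1793, -0.0596) x1=(-1.7954, 1.5922) x2=(-0.1019, -0.8556) x3=(1.3488, 0.4091)
step 3: x0=(-0.1650, -0.0428) x1=(-1.8081, 1.5833) x2=(-0.0964, -0.8720) x3=(1.3281, 0.4336)
step 4: x0=(-0.1510, -0.0231) x1=(-1.8207, 1.5743) x2=(-0.0906, -0.8919) x3=(1.3074, 0.4581)
step 5: x0=(-0.1369, -0.0026) x1=(-1.8334, 1.5654) x2=(-0.0848, -0.9126) x3=(1.2865, 0.4825)
step 6: x0=(-0.1228, 0.0177) x1=(-1.8461, 1.5565) x2=(-0.0789, -0.9331) x3=(1.2656, 0.5069)
step 7: x0=(-0.1086, 0.0375) x1=(-1.8588, 1.5476) x2=(-0.0731, -0.9528) x3=(1.2445, 0.5312)
step 8: x0=(-0.0942, 0.0566) x1=(-1.8714, 1.5386) x2=(-0.0673, -0.9718) x3=(1.2233, 0.5555)
step 9: x0=(-0.0797, 0.0751) x1=(-1.8841, 1.5297) x2=(-0.0615, -0.9900) x3=(1.2020, 0.5798)
step 10: x0=(-0.0651, 0.0932) x1=(-1.8968, 1.5208) x2=(-0.0557, -1.0075) x3=(1.1805, 0.6039)
step 11: x0=(-0.0504, 0.1107) x1=(-1.9094, 1.5118) x2=(-0.0499, -1.0245) x3=(1.1588, 0.6280)
step 12: x0=(-0.0354, 0.1280) x1=(-1.9221, 1.5029) x2=(-0.0441, -1.0409) x3=(1.1369, 0.6520)
step 13: x0=(-0.0203, 0.1449) x1=(-1.9348, 1.4940) x2=(-0.0383, -1.0568) x3=(1.1148, 0.6759)
step 14: x0=(-0.0050, 0.1616) x1=(-1.9474, 1.4850) x2=(-0.0325, -1.0724) x3=(1.0924, 0.6996)
step 15: x0=(0.0106, 0.1782) x1=(-1.9601, 1.4761) x2=(-0.0266, -1.0877) x3=(1.0697, 0.7232)
step 16: x0=(0.0265, 0.1948) x1=(-1.9727, 1.4671) x2=(-0.0208, -1.1026) x3=(1.0466, 0.7466)
step 17: x0=(0.0426, 0.2113) x1=(-1.9854, 1.4582) x2=(-0.0149, -1.1174) x3=(1.0231, 0.7697)
step 18: x0=(0.0592, 0.2278) x1=(-1.9980, 1.4492) x2=(-0.0090, -1.1319) x3=(0.9991, 0.7926)
step 0 velocities: v0=(0.6100, -0.1600) v1=(-0.4700, -0.3300) v2=(0.1000, 0.3100) v3=(-0.7600, 0.9100)
step 0: KE=1.2445, PE=0.1444, E=1.3889
step 18 velocities: v0=(0.6216, 0.6153) v1=(-0.4683, -0.3314) v2=(0.2176, -0.5347) v3=(-0.8981, 0.8414)
step 18: KE=1.6306, PE=-0.2476, E=1.3829

1.3829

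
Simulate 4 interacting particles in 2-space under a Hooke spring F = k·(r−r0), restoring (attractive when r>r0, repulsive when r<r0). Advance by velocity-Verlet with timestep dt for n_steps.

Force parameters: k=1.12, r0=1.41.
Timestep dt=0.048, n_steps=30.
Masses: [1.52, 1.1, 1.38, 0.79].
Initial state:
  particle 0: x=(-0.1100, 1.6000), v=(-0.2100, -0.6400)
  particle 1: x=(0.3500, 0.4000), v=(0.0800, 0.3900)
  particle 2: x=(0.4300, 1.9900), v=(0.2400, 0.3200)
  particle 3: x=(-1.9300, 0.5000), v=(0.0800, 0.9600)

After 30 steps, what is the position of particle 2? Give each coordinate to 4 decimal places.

step 0: x0=(-0.1100, 1.6000) x1=(0.3500, 0.4000) x2=(0.4300, 1.9900) x3=(-1.9300, 0.5000)
step 1: x0=(-0.1212, 1.5687) x1=(0.3529, 0.4188) x2=(0.4410, 2.0049) x3=(-1.9218, 0.5478)
step 2: x0=(-0.1343, 1.5364) x1=(0.3539, 0.4379) x2=(0.4508, 2.0189) x3=(-1.9052, 0.5989)
step 3: x0=(-0.1494, 1.5032) x1=(0.3531, 0.4570) x2=(0.4594, 2.0321) x3=(-1.8802, 0.6529)
step 4: x0=(-0.1662, 1.4693) x1=(0.3507, 0.4761) x2=(0.4667, 2.0445) x3=(-1.8474, 0.7097)
step 5: x0=(-0.1846, 1.4350) x1=(0.3468, 0.4953) x2=(0.4727, 2.0561) x3=(-1.8071, 0.7687)
step 6: x0=(-0.2044, 1.4003) x1=(0.3415, 0.5143) x2=(0.4775, 2.0669) x3=(-1.7599, 0.8299)
step 7: x0=(-0.2255, 1.3655) x1=(0.3350, 0.5332) x2=(0.4809, 2.0771) x3=(-1.7063, 0.8928)
step 8: x0=(-0.2478, 1.3307) x1=(0.3275, 0.5519) x2=(0.4831, 2.0865) x3=(-1.6470, 0.9571)
step 9: x0=(-0.2709, 1.2960) x1=(0.3193, 0.5704) x2=(0.4840, 2.0953) x3=(-1.5828, 1.0226)
step 10: x0=(-0.2948, 1.2616) x1=(0.3106, 0.5886) x2=(0.4838, 2.1035) x3=(-1.5145, 1.0890)
step 11: x0=(-0.3193, 1.2275) x1=(0.3017, 0.6065) x2=(0.4826, 2.1112) x3=(-1.4427, 1.1561)
step 12: x0=(-0.3442, 1.1939) x1=(0.2927, 0.6240) x2=(0.4803, 2.1183) x3=(-1.3684, 1.2239)
step 13: x0=(-0.3693, 1.1606) x1=(0.2839, 0.6412) x2=(0.4772, 2.1250) x3=(-1.2924, 1.2922)
step 14: x0=(-0.3946, 1.1276) x1=(0.2755, 0.6580) x2=(0.4732, 2.1312) x3=(-1.2155, 1.3611)
step 15: x0=(-0.4198, 1.0949) x1=(0.2679, 0.6744) x2=(0.4686, 2.1371) x3=(-1.1382, 1.4308)
step 16: x0=(-0.4450, 1.0622) x1=(0.2610, 0.6905) x2=(0.4634, 2.1427) x3=(-1.0612, 1.5015)
step 17: x0=(-0.4703, 1.0294) x1=(0.2552, 0.7061) x2=(0.4578, 2.1479) x3=(-0.9848, 1.5735)
step 18: x0=(-0.4956, 0.9962) x1=(0.2505, 0.7215) x2=(0.4519, 2.1530) x3=(-0.9092, 1.6471)
step 19: x0=(-0.5213, 0.9626) x1=(0.2470, 0.7365) x2=(0.4458, 2.1578) x3=(-0.8344, 1.7223)
step 20: x0=(-0.5474, 0.9285) x1=(0.2448, 0.7513) x2=(0.4396, 2.1624) x3=(-0.7604, 1.7991)
step 21: x0=(-0.5742, 0.8940) x1=(0.2439, 0.7658) x2=(0.4336, 2.1668) x3=(-0.6872, 1.8773)
step 22: x0=(-0.6016, 0.8593) x1=(0.2443, 0.7803) x2=(0.4277, 2.1711) x3=(-0.6148, 1.9566)
step 23: x0=(-0.6297, 0.8244) x1=(0.2460, 0.7947) x2=(0.4221, 2.1750) x3=(-0.5435, 2.0365)
step 24: x0=(-0.6584, 0.7897) x1=(0.2488, 0.8091) x2=(0.4171, 2.1787) x3=(-0.4734, 2.1167)
step 25: x0=(-0.6876, 0.7553) x1=(0.2527, 0.8236) x2=(0.4126, 2.1820) x3=(-0.4048, 2.1967)
step 26: x0=(-0.7172, 0.7214) x1=(0.2576, 0.8384) x2=(0.4087, 2.1848) x3=(-0.3381, 2.2763)
step 27: x0=(-0.7470, 0.6884) x1=(0.2633, 0.8535) x2=(0.4056, 2.1869) x3=(-0.2734, 2.3551)
step 28: x0=(-0.7767, 0.6564) x1=(0.2697, 0.8690) x2=(0.4033, 2.1881) x3=(-0.2111, 2.4329)
step 29: x0=(-0.8063, 0.6258) x1=(0.2768, 0.8849) x2=(0.4017, 2.1881) x3=(-0.1513, 2.5094)
step 30: x0=(-0.8355, 0.5967) x1=(0.2844, 0.9014) x2=(0.4007, 2.1868) x3=(-0.0941, 2.5846)

(0.4007, 2.1868)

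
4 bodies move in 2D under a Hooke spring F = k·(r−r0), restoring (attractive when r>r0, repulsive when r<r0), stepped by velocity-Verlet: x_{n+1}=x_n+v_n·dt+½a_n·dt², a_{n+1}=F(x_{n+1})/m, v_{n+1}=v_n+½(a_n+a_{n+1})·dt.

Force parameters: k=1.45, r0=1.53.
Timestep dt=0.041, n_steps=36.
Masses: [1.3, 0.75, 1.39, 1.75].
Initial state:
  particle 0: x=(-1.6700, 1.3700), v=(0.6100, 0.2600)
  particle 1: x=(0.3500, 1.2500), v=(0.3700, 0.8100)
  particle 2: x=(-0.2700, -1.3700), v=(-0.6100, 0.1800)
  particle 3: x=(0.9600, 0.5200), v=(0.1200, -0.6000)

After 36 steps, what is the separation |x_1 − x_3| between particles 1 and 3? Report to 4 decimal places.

1.8978

step 0: x0=(-1.6700, 1.3700) x1=(0.3500, 1.2500) x2=(-0.2700, -1.3700) x3=(0.9600, 0.5200)
step 1: x0=(-1.6428, 1.3790) x1=(0.3633, 1.2821) x2=(-0.2950, -1.3599) x3=(0.9641, 0.4949)
step 2: x0=(-1.6112, 1.3846) x1=(0.3731, 1.3120) x2=(-0.3201, -1.3443) x3=(0.9665, 0.4690)
step 3: x0=(-1.5755, 1.3870) x1=(0.3795, 1.3394) x2=(-0.3450, -1.3233) x3=(0.9671, 0.4423)
step 4: x0=(-1.5357, 1.3860) x1=(0.3826, 1.3642) x2=(-0.3696, -1.2970) x3=(0.9660, 0.4148)
step 5: x0=(-1.4922, 1.3819) x1=(0.3827, 1.3864) x2=(-0.3940, -1.2655) x3=(0.9631, 0.3868)
step 6: x0=(-1.4451, 1.3747) x1=(0.3799, 1.4057) x2=(-0.4180, -1.2289) x3=(0.9585, 0.3582)
step 7: x0=(-1.3948, 1.3645) x1=(0.3744, 1.4222) x2=(-0.4415, -1.1874) x3=(0.9523, 0.3292)
step 8: x0=(-1.3414, 1.3514) x1=(0.3666, 1.4357) x2=(-0.4645, -1.1413) x3=(0.9444, 0.2999)
step 9: x0=(-1.2853, 1.3356) x1=(0.3566, 1.4463) x2=(-0.4869, -1.0907) x3=(0.9349, 0.2703)
step 10: x0=(-1.2268, 1.3172) x1=(0.3448, 1.4540) x2=(-0.5087, -1.0360) x3=(0.9240, 0.2406)
step 11: x0=(-1.1663, 1.2965) x1=(0.3314, 1.4589) x2=(-0.5298, -0.9775) x3=(0.9117, 0.2109)
step 12: x0=(-1.1040, 1.2735) x1=(0.3167, 1.4609) x2=(-0.5503, -0.9155) x3=(0.8981, 0.1812)
step 13: x0=(-1.0404, 1.2485) x1=(0.3011, 1.4604) x2=(-0.5700, -0.8502) x3=(0.8833, 0.1516)
step 14: x0=(-0.9757, 1.2217) x1=(0.2848, 1.4573) x2=(-0.5891, -0.7821) x3=(0.8675, 0.1222)
step 15: x0=(-0.9102, 1.1932) x1=(0.2681, 1.4520) x2=(-0.6075, -0.7116) x3=(0.8508, 0.0929)
step 16: x0=(-0.8444, 1.1634) x1=(0.2515, 1.4446) x2=(-0.6253, -0.6389) x3=(0.8333, 0.0640)
step 17: x0=(-0.7785, 1.1323) x1=(0.2351, 1.4355) x2=(-0.6425, -0.5645) x3=(0.8152, 0.0353)
step 18: x0=(-0.7128, 1.1003) x1=(0.2193, 1.4249) x2=(-0.6592, -0.4887) x3=(0.7965, 0.0068)
step 19: x0=(-0.6475, 1.0674) x1=(0.2045, 1.4132) x2=(-0.6755, -0.4119) x3=(0.7775, -0.0213)
step 20: x0=(-0.5829, 1.0339) x1=(0.1908, 1.4007) x2=(-0.6914, -0.3343) x3=(0.7581, -0.0492)
step 21: x0=(-0.5192, 0.9999) x1=(0.1784, 1.3879) x2=(-0.7071, -0.2565) x3=(0.7387, -0.0769)
step 22: x0=(-0.4563, 0.9656) x1=(0.1677, 1.3751) x2=(-0.7228, -0.1786) x3=(0.7192, -0.1045)
step 23: x0=(-0.3945, 0.9310) x1=(0.1587, 1.3629) x2=(-0.7385, -0.1008) x3=(0.6997, -0.1318)
step 24: x0=(-0.3337, 0.8963) x1=(0.1517, 1.3516) x2=(-0.7544, -0.0236) x3=(0.6803, -0.1592)
step 25: x0=(-0.2737, 0.8615) x1=(0.1465, 1.3417) x2=(-0.7707, 0.0530) x3=(0.6611, -0.1865)
step 26: x0=(-0.2144, 0.8265) x1=(0.1432, 1.3336) x2=(-0.7877, 0.1289) x3=(0.6420, -0.2138)
step 27: x0=(-0.1556, 0.7912) x1=(0.1418, 1.3276) x2=(-0.8055, 0.2039) x3=(0.6232, -0.2412)
step 28: x0=(-0.0969, 0.7557) x1=(0.1420, 1.3240) x2=(-0.8242, 0.2780) x3=(0.6046, -0.2688)
step 29: x0=(-0.0382, 0.7197) x1=(0.1437, 1.3231) x2=(-0.8441, 0.3514) x3=(0.5861, -0.2965)
step 30: x0=(0.0208, 0.6831) x1=(0.1467, 1.3248) x2=(-0.8651, 0.4242) x3=(0.5678, -0.3244)
step 31: x0=(0.0802, 0.6458) x1=(0.1508, 1.3291) x2=(-0.8872, 0.4963) x3=(0.5496, -0.3525)
step 32: x0=(0.1402, 0.6079) x1=(0.1559, 1.3359) x2=(-0.9103, 0.5680) x3=(0.5314, -0.3808)
step 33: x0=(0.2007, 0.5693) x1=(0.1618, 1.3451) x2=(-0.9343, 0.6392) x3=(0.5131, -0.4092)
step 34: x0=(0.2617, 0.5302) x1=(0.1683, 1.3562) x2=(-0.9589, 0.7100) x3=(0.4947, -0.4377)
step 35: x0=(0.3232, 0.4906) x1=(0.1754, 1.3690) x2=(-0.9840, 0.7803) x3=(0.4760, -0.4662)
step 36: x0=(0.3850, 0.4508) x1=(0.1829, 1.3832) x2=(-1.0092, 0.8500) x3=(0.4570, -0.4947)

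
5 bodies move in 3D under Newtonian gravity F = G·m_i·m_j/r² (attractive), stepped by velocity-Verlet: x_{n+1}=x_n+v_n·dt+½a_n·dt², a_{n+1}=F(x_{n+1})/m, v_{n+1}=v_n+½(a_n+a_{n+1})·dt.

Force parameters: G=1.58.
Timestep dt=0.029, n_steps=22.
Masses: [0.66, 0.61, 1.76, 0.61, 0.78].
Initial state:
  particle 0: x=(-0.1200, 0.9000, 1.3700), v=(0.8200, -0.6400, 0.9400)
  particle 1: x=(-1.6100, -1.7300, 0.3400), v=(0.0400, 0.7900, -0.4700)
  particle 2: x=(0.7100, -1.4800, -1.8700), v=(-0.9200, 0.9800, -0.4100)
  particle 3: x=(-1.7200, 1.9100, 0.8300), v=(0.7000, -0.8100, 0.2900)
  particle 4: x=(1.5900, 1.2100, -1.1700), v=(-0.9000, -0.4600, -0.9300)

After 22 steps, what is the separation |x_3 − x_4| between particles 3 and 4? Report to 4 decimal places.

3.5381

step 0: x0=(-0.1200, 0.9000, 1.3700) x1=(-1.6100, -1.7300, 0.3400) x2=(0.7100, -1.4800, -1.8700) x3=(-1.7200, 1.9100, 0.8300) x4=(1.5900, 1.2100, -1.1700)
step 1: x0=(-0.0963, 0.8814, 1.3971) x1=(-1.6087, -1.7070, 0.3263) x2=(0.6833, -1.4515, -1.8818) x3=(-1.6996, 1.8864, 0.8384) x4=(1.5638, 1.1965, -1.1969)
step 2: x0=(-0.0727, 0.8628, 1.4239) x1=(-1.6072, -1.6838, 0.3125) x2=(0.6565, -1.4228, -1.8935) x3=(-1.6788, 1.8625, 0.8468) x4=(1.5374, 1.1828, -1.2238)
step 3: x0=(-0.0492, 0.8442, 1.4505) x1=(-1.6054, -1.6605, 0.2985) x2=(0.6298, -1.3940, -1.9050) x3=(-1.6578, 1.8384, 0.8551) x4=(1.5108, 1.1687, -1.2507)
step 4: x0=(-0.0259, 0.8255, 1.4767) x1=(-1.6034, -1.6369, 0.2844) x2=(0.6029, -1.3650, -1.9164) x3=(-1.6365, 1.8140, 0.8634) x4=(1.4839, 1.1543, -1.2775)
step 5: x0=(-0.0027, 0.8069, 1.5027) x1=(-1.6012, -1.6132, 0.2701) x2=(0.5761, -1.3359, -1.9276) x3=(-1.6149, 1.7894, 0.8716) x4=(1.4569, 1.1397, -1.3042)
step 6: x0=(0.0204, 0.7882, 1.5283) x1=(-1.5987, -1.5892, 0.2557) x2=(0.5491, -1.3065, -1.9387) x3=(-1.5930, 1.7645, 0.8798) x4=(1.4296, 1.1247, -1.3309)
step 7: x0=(0.0433, 0.7694, 1.5536) x1=(-1.5959, -1.5651, 0.2412) x2=(0.5222, -1.2770, -1.9496) x3=(-1.5709, 1.7393, 0.8880) x4=(1.4021, 1.1094, -1.3576)
step 8: x0=(0.0661, 0.7507, 1.5786) x1=(-1.5929, -1.5408, 0.2265) x2=(0.4952, -1.2473, -1.9603) x3=(-1.5484, 1.7139, 0.8961) x4=(1.3744, 1.0937, -1.3842)
step 9: x0=(0.0887, 0.7319, 1.6033) x1=(-1.5896, -1.5163, 0.2116) x2=(0.4682, -1.2174, -1.9709) x3=(-1.5257, 1.6883, 0.9041) x4=(1.3465, 1.0777, -1.4107)
step 10: x0=(0.1112, 0.7131, 1.6277) x1=(-1.5861, -1.4916, 0.1966) x2=(0.4412, -1.1873, -1.9813) x3=(-1.5027, 1.6623, 0.9121) x4=(1.3183, 1.0613, -1.4372)
step 11: x0=(0.1335, 0.6943, 1.6518) x1=(-1.5823, -1.4667, 0.1815) x2=(0.4141, -1.1571, -1.9915) x3=(-1.4794, 1.6361, 0.9201) x4=(1.2899, 1.0446, -1.4637)
step 12: x0=(0.1556, 0.6755, 1.6755) x1=(-1.5782, -1.4416, 0.1662) x2=(0.3871, -1.1266, -2.0015) x3=(-1.4558, 1.6097, 0.9279) x4=(1.2612, 1.0274, -1.4901)
step 13: x0=(0.1776, 0.6567, 1.6989) x1=(-1.5738, -1.4163, 0.1507) x2=(0.3600, -1.0959, -2.0114) x3=(-1.4320, 1.5829, 0.9357) x4=(1.2323, 1.0099, -1.5165)
step 14: x0=(0.1993, 0.6378, 1.7220) x1=(-1.5692, -1.3907, 0.1351) x2=(0.3329, -1.0651, -2.0211) x3=(-1.4079, 1.5559, 0.9434) x4=(1.2031, 0.9920, -1.5428)
step 15: x0=(0.2210, 0.6189, 1.7448) x1=(-1.5643, -1.3650, 0.1192) x2=(0.3058, -1.0340, -2.0306) x3=(-1.3835, 1.5287, 0.9511) x4=(1.1737, 0.9736, -1.5691)
step 16: x0=(0.2424, 0.6001, 1.7672) x1=(-1.5591, -1.3390, 0.1033) x2=(0.2787, -1.0026, -2.0398) x3=(-1.3588, 1.5011, 0.9587) x4=(1.1439, 0.9547, -1.5954)
step 17: x0=(0.2636, 0.5812, 1.7893) x1=(-1.5536, -1.3129, 0.0871) x2=(0.2516, -0.9711, -2.0489) x3=(-1.3338, 1.4733, 0.9661) x4=(1.1139, 0.9354, -1.6216)
step 18: x0=(0.2847, 0.5623, 1.8111) x1=(-1.5478, -1.2865, 0.0708) x2=(0.2245, -0.9393, -2.0578) x3=(-1.3086, 1.4452, 0.9735) x4=(1.0836, 0.9157, -1.6478)
step 19: x0=(0.3055, 0.5435, 1.8325) x1=(-1.5417, -1.2599, 0.0543) x2=(0.1974, -0.9073, -2.0665) x3=(-1.2831, 1.4169, 0.9808) x4=(1.0530, 0.8954, -1.6740)
step 20: x0=(0.3262, 0.5246, 1.8536) x1=(-1.5353, -1.2330, 0.0376) x2=(0.1703, -0.8750, -2.0750) x3=(-1.2574, 1.3882, 0.9880) x4=(1.0220, 0.8745, -1.7001)
step 21: x0=(0.3467, 0.5057, 1.8743) x1=(-1.5286, -1.2060, 0.0207) x2=(0.1433, -0.8425, -2.0832) x3=(-1.2314, 1.3593, 0.9951) x4=(0.9907, 0.8532, -1.7262)
step 22: x0=(0.3669, 0.4868, 1.8947) x1=(-1.5216, -1.1787, 0.0037) x2=(0.1163, -0.8096, -2.0912) x3=(-1.2051, 1.3301, 1.0021) x4=(0.9590, 0.8312, -1.7523)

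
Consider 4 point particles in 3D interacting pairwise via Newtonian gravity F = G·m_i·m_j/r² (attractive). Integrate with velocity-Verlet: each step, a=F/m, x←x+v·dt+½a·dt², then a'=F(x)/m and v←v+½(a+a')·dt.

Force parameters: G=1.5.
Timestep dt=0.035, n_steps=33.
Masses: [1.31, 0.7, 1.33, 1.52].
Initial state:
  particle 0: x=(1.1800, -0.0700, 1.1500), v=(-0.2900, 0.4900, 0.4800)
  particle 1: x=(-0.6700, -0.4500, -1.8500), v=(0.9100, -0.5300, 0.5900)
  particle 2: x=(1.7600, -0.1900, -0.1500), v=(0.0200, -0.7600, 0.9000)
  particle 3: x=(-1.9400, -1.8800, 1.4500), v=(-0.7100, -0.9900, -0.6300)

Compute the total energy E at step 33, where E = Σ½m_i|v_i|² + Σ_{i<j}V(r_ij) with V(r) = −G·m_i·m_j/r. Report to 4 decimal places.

-1.3990

step 0: x0=(1.1800, -0.0700, 1.1500) x1=(-0.6700, -0.4500, -1.8500) x2=(1.7600, -0.1900, -0.1500) x3=(-1.9400, -1.8800, 1.4500)
step 1: x0=(1.1700, -0.0530, 1.1662) x1=(-0.6380, -0.4686, -1.8291) x2=(1.7603, -0.2166, -0.1180) x3=(-1.9647, -1.9146, 1.4279)
step 2: x0=(1.1602, -0.0362, 1.1813) x1=(-0.6058, -0.4872, -1.8077) x2=(1.7599, -0.2431, -0.0849) x3=(-1.9891, -1.9490, 1.4056)
step 3: x0=(1.1507, -0.0197, 1.1952) x1=(-0.5733, -0.5058, -1.7858) x2=(1.7588, -0.2695, -0.0508) x3=(-2.0132, -1.9832, 1.3832)
step 4: x0=(1.1416, -0.0035, 1.2079) x1=(-0.5405, -0.5244, -1.7635) x2=(1.7569, -0.2958, -0.0157) x3=(-2.0370, -2.0172, 1.3607)
step 5: x0=(1.1328, 0.0122, 1.2194) x1=(-0.5075, -0.5431, -1.7405) x2=(1.7542, -0.3219, 0.0205) x3=(-2.0606, -2.0511, 1.3381)
step 6: x0=(1.1243, 0.0276, 1.2298) x1=(-0.4743, -0.5618, -1.7171) x2=(1.7507, -0.3477, 0.0576) x3=(-2.0838, -2.0847, 1.3154)
step 7: x0=(1.1162, 0.0424, 1.2390) x1=(-0.4408, -0.5805, -1.6932) x2=(1.7463, -0.3733, 0.0958) x3=(-2.1068, -2.1182, 1.2925)
step 8: x0=(1.1084, 0.0568, 1.2470) x1=(-0.4070, -0.5992, -1.6687) x2=(1.7412, -0.3985, 0.1350) x3=(-2.1295, -2.1516, 1.2695)
step 9: x0=(1.1011, 0.0706, 1.2538) x1=(-0.3731, -0.6180, -1.6437) x2=(1.7351, -0.4234, 0.1752) x3=(-2.1519, -2.1847, 1.2464)
step 10: x0=(1.0943, 0.0837, 1.2595) x1=(-0.3388, -0.6367, -1.6181) x2=(1.7282, -0.4479, 0.2164) x3=(-2.1740, -2.2177, 1.2233)
step 11: x0=(1.0879, 0.0962, 1.2639) x1=(-0.3044, -0.6555, -1.5920) x2=(1.7204, -0.4719, 0.2586) x3=(-2.1958, -2.2505, 1.2000)
step 12: x0=(1.0820, 0.1079, 1.2672) x1=(-0.2697, -0.6743, -1.5653) x2=(1.7117, -0.4953, 0.3017) x3=(-2.2174, -2.2831, 1.1766)
step 13: x0=(1.0766, 0.1189, 1.2693) x1=(-0.2348, -0.6931, -1.5380) x2=(1.7020, -0.5182, 0.3459) x3=(-2.2387, -2.3156, 1.1532)
step 14: x0=(1.0717, 0.1290, 1.2702) x1=(-0.1996, -0.7119, -1.5102) x2=(1.6914, -0.5404, 0.3909) x3=(-2.2597, -2.3478, 1.1296)
step 15: x0=(1.0674, 0.1381, 1.2699) x1=(-0.1643, -0.7307, -1.4817) x2=(1.6797, -0.5619, 0.4369) x3=(-2.2804, -2.3799, 1.1060)
step 16: x0=(1.0637, 0.1463, 1.2685) x1=(-0.1287, -0.7495, -1.4527) x2=(1.6671, -0.5826, 0.4839) x3=(-2.3008, -2.4119, 1.0823)
step 17: x0=(1.0606, 0.1533, 1.2659) x1=(-0.0929, -0.7683, -1.4230) x2=(1.6534, -0.6025, 0.5317) x3=(-2.3210, -2.4436, 1.0585)
step 18: x0=(1.0581, 0.1592, 1.2622) x1=(-0.0569, -0.7871, -1.3928) x2=(1.6387, -0.6213, 0.5804) x3=(-2.3409, -2.4752, 1.0347)
step 19: x0=(1.0564, 0.1638, 1.2573) x1=(-0.0206, -0.8059, -1.3619) x2=(1.6229, -0.6392, 0.6300) x3=(-2.3605, -2.5066, 1.0107)
step 20: x0=(1.0553, 0.1670, 1.2514) x1=(0.0158, -0.8247, -1.3303) x2=(1.6059, -0.6558, 0.6804) x3=(-2.3799, -2.5378, 0.9868)
step 21: x0=(1.0550, 0.1687, 1.2443) x1=(0.0524, -0.8434, -1.2981) x2=(1.5879, -0.6713, 0.7315) x3=(-2.3990, -2.5689, 0.9627)
step 22: x0=(1.0554, 0.1688, 1.2363) x1=(0.0892, -0.8621, -1.2652) x2=(1.5686, -0.6853, 0.7834) x3=(-2.4178, -2.5997, 0.9386)
step 23: x0=(1.0566, 0.1672, 1.2272) x1=(0.1263, -0.8808, -1.2317) x2=(1.5482, -0.6979, 0.8360) x3=(-2.4364, -2.6304, 0.9145)
step 24: x0=(1.0587, 0.1637, 1.2172) x1=(0.1634, -0.8994, -1.1975) x2=(1.5266, -0.7088, 0.8892) x3=(-2.4546, -2.6610, 0.8903)
step 25: x0=(1.0616, 0.1582, 1.2064) x1=(0.2008, -0.9180, -1.1625) x2=(1.5037, -0.7180, 0.9428) x3=(-2.4727, -2.6914, 0.8661)
step 26: x0=(1.0653, 0.1505, 1.1948) x1=(0.2384, -0.9365, -1.1269) x2=(1.4796, -0.7252, 0.9970) x3=(-2.4904, -2.7216, 0.8418)
step 27: x0=(1.0700, 0.1404, 1.1825) x1=(0.2761, -0.9549, -1.0905) x2=(1.4542, -0.7304, 1.0514) x3=(-2.5079, -2.7516, 0.8175)
step 28: x0=(1.0756, 0.1278, 1.1697) x1=(0.3139, -0.9732, -1.0533) x2=(1.4276, -0.7332, 1.1060) x3=(-2.5251, -2.7814, 0.7932)
step 29: x0=(1.0820, 0.1124, 1.1565) x1=(0.3520, -0.9914, -1.0155) x2=(1.3997, -0.7336, 1.1606) x3=(-2.5421, -2.8111, 0.7689)
step 30: x0=(1.0894, 0.0941, 1.1432) x1=(0.3901, -1.0095, -0.9768) x2=(1.3705, -0.7313, 1.2149) x3=(-2.5588, -2.8407, 0.7445)
step 31: x0=(1.0976, 0.0725, 1.1299) x1=(0.4284, -1.0275, -0.9373) x2=(1.3401, -0.7262, 1.2688) x3=(-2.5753, -2.8700, 0.7201)
step 32: x0=(1.1067, 0.0476, 1.1170) x1=(0.4669, -1.0453, -0.8971) x2=(1.3085, -0.7179, 1.3219) x3=(-2.5915, -2.8992, 0.6957)
step 33: x0=(1.1165, 0.0190, 1.1048) x1=(0.5054, -1.0630, -0.8560) x2=(1.2759, -0.7064, 1.3739) x3=(-2.6074, -2.9283, 0.6713)
step 0 velocities: v0=(-0.2900, 0.4900, 0.4800) v1=(0.9100, -0.5300, 0.5900) v2=(0.0200, -0.7600, 0.9000) v3=(-0.7100, -0.9900, -0.6300)
step 0: KE=3.2259, PE=-4.6239, E=-1.3980
step 33 velocities: v0=(0.2889, -0.8695, -0.3323) v1=(1.1031, -0.5018, 1.1863) v2=(-0.9465, 0.3782, 1.4631) v3=(-0.4522, -0.8272, -0.6973)
step 33: KE=4.7883, PE=-6.1873, E=-1.3990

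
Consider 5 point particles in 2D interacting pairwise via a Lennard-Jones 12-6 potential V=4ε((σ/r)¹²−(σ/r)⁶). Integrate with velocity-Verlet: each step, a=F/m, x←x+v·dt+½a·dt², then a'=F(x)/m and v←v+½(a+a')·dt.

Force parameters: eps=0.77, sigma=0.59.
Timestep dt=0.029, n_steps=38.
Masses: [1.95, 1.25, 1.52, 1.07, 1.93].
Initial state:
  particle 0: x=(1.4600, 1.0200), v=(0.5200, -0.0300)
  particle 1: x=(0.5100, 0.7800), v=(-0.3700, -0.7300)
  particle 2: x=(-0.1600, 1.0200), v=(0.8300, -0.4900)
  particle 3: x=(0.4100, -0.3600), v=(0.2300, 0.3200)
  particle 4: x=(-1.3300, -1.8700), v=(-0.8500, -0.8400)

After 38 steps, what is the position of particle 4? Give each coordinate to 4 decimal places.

step 0: x0=(1.4600, 1.0200) x1=(0.5100, 0.7800) x2=(-0.1600, 1.0200) x3=(0.4100, -0.3600) x4=(-1.3300, -1.8700)
step 1: x0=(1.4749, 1.0191) x1=(0.4986, 0.7591) x2=(-0.1351, 1.0055) x3=(0.4167, -0.3506) x4=(-1.3546, -1.8944)
step 2: x0=(1.4895, 1.0181) x1=(0.4865, 0.7386) x2=(-0.1094, 0.9906) x3=(0.4234, -0.3408) x4=(-1.3793, -1.9187)
step 3: x0=(1.5039, 1.0170) x1=(0.4763, 0.7172) x2=(-0.0849, 0.9763) x3=(0.4301, -0.3307) x4=(-1.4039, -1.9431)
step 4: x0=(1.5180, 1.0159) x1=(0.4735, 0.6922) x2=(-0.0661, 0.9646) x3=(0.4368, -0.3201) x4=(-1.4286, -1.9674)
step 5: x0=(1.5320, 1.0147) x1=(0.4825, 0.6611) x2=(-0.0569, 0.9576) x3=(0.4435, -0.3089) x4=(-1.4532, -1.9918)
step 6: x0=(1.5458, 1.0135) x1=(0.4993, 0.6253) x2=(-0.0538, 0.9540) x3=(0.4502, -0.2970) x4=(-1.4779, -2.0161)
step 7: x0=(1.5595, 1.0122) x1=(0.5181, 0.5876) x2=(-0.0523, 0.9513) x3=(0.4569, -0.2840) x4=(-1.5025, -2.0405)
step 8: x0=(1.5730, 1.0108) x1=(0.5362, 0.5495) x2=(-0.0500, 0.9481) x3=(0.4637, -0.2697) x4=(-1.5272, -2.0649)
step 9: x0=(1.5863, 1.0094) x1=(0.5528, 0.5111) x2=(-0.0464, 0.9440) x3=(0.4707, -0.2536) x4=(-1.5518, -2.0892)
step 10: x0=(1.5996, 1.0079) x1=(0.5676, 0.4720) x2=(-0.0413, 0.9388) x3=(0.4778, -0.2351) x4=(-1.5765, -2.1136)
step 11: x0=(1.6127, 1.0064) x1=(0.5808, 0.4322) x2=(-0.0349, 0.9325) x3=(0.4853, -0.2142) x4=(-1.6011, -2.1379)
step 12: x0=(1.6257, 1.0048) x1=(0.5929, 0.3945) x2=(-0.0274, 0.9253) x3=(0.4925, -0.1941) x4=(-1.6258, -2.1623)
step 13: x0=(1.6386, 1.0031) x1=(0.6067, 0.3743) x2=(-0.0188, 0.9171) x3=(0.4964, -0.1931) x4=(-1.6504, -2.1866)
step 14: x0=(1.6514, 1.0014) x1=(0.6254, 0.3852) x2=(-0.0093, 0.9081) x3=(0.4935, -0.2272) x4=(-1.6750, -2.2110)
step 15: x0=(1.6642, 0.9997) x1=(0.6442, 0.4025) x2=(0.0013, 0.8982) x3=(0.4891, -0.2673) x4=(-1.6997, -2.2353)
step 16: x0=(1.6768, 0.9979) x1=(0.6616, 0.4194) x2=(0.0129, 0.8874) x3=(0.4851, -0.3057) x4=(-1.7243, -2.2597)
step 17: x0=(1.6893, 0.9960) x1=(0.6772, 0.4354) x2=(0.0257, 0.8757) x3=(0.4816, -0.3417) x4=(-1.7490, -2.2840)
step 18: x0=(1.7017, 0.9940) x1=(0.6911, 0.4509) x2=(0.0397, 0.8632) x3=(0.4786, -0.3756) x4=(-1.7736, -2.3084)
step 19: x0=(1.7140, 0.9920) x1=(0.7032, 0.4663) x2=(0.0552, 0.8497) x3=(0.4759, -0.4080) x4=(-1.7983, -2.3328)
step 20: x0=(1.7262, 0.9900) x1=(0.7135, 0.4819) x2=(0.0721, 0.8353) x3=(0.4735, -0.4393) x4=(-1.8229, -2.3571)
step 21: x0=(1.7382, 0.9879) x1=(0.7220, 0.4980) x2=(0.0906, 0.8200) x3=(0.4713, -0.4698) x4=(-1.8476, -2.3815)
step 22: x0=(1.7501, 0.9857) x1=(0.7288, 0.5147) x2=(0.1105, 0.8039) x3=(0.4691, -0.4997) x4=(-1.8722, -2.4058)
step 23: x0=(1.7618, 0.9834) x1=(0.7345, 0.5316) x2=(0.1314, 0.7874) x3=(0.4671, -0.5291) x4=(-1.8968, -2.4302)
step 24: x0=(1.7734, 0.9811) x1=(0.7411, 0.5481) x2=(0.1518, 0.7710) x3=(0.4651, -0.5581) x4=(-1.9215, -2.4545)
step 25: x0=(1.7849, 0.9787) x1=(0.7521, 0.5628) x2=(0.1687, 0.7560) x3=(0.4632, -0.5868) x4=(-1.9461, -2.4789)
step 26: x0=(1.7962, 0.9763) x1=(0.7718, 0.5747) x2=(0.1786, 0.7432) x3=(0.4612, -0.6153) x4=(-1.9708, -2.5032)
step 27: x0=(1.8074, 0.9738) x1=(0.7997, 0.5843) x2=(0.1820, 0.7322) x3=(0.4594, -0.6436) x4=(-1.9954, -2.5276)
step 28: x0=(1.8183, 0.9712) x1=(0.8313, 0.5931) x2=(0.1825, 0.7218) x3=(0.4575, -0.6717) x4=(-2.0200, -2.5519)
step 29: x0=(1.8291, 0.9686) x1=(0.8632, 0.6019) x2=(0.1831, 0.7115) x3=(0.4557, -0.6997) x4=(-2.0447, -2.5763)
step 30: x0=(1.8396, 0.9658) x1=(0.8940, 0.6110) x2=(0.1848, 0.7009) x3=(0.4538, -0.7275) x4=(-2.0693, -2.6006)
step 31: x0=(1.8498, 0.9630) x1=(0.9232, 0.6205) x2=(0.1883, 0.6900) x3=(0.4520, -0.7553) x4=(-2.0940, -2.6250)
step 32: x0=(1.8597, 0.9601) x1=(0.9508, 0.6303) x2=(0.1934, 0.6790) x3=(0.4502, -0.7830) x4=(-2.1186, -2.6493)
step 33: x0=(1.8692, 0.9570) x1=(0.9769, 0.6405) x2=(0.2003, 0.6679) x3=(0.4484, -0.8106) x4=(-2.1433, -2.6737)
step 34: x0=(1.8783, 0.9537) x1=(1.0018, 0.6509) x2=(0.2087, 0.6566) x3=(0.4466, -0.8382) x4=(-2.1679, -2.6980)
step 35: x0=(1.8870, 0.9503) x1=(1.0256, 0.6615) x2=(0.2185, 0.6454) x3=(0.4448, -0.8657) x4=(-2.1925, -2.7224)
step 36: x0=(1.8951, 0.9467) x1=(1.0486, 0.6724) x2=(0.2298, 0.6341) x3=(0.4430, -0.8931) x4=(-2.2172, -2.7467)
step 37: x0=(1.9026, 0.9430) x1=(1.0710, 0.6835) x2=(0.2423, 0.6229) x3=(0.4412, -0.9205) x4=(-2.2418, -2.7711)
step 38: x0=(1.9094, 0.9390) x1=(1.0931, 0.6949) x2=(0.2559, 0.6118) x3=(0.4394, -0.9478) x4=(-2.2665, -2.7954)

(-2.2665, -2.7954)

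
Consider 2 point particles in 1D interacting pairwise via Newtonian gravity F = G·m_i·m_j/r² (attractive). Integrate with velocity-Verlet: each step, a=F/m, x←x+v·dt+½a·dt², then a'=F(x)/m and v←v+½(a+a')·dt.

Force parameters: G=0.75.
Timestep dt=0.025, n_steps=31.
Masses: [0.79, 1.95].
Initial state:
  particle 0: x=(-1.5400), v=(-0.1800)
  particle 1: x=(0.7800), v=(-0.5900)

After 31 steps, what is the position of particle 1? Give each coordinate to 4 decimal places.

step 0: x0=(-1.5400) x1=(0.7800)
step 1: x0=(-1.5444) x1=(0.7652)
step 2: x0=(-1.5487) x1=(0.7504)
step 3: x0=(-1.5527) x1=(0.7354)
step 4: x0=(-1.5566) x1=(0.7204)
step 5: x0=(-1.5603) x1=(0.7054)
step 6: x0=(-1.5639) x1=(0.6902)
step 7: x0=(-1.5672) x1=(0.6750)
step 8: x0=(-1.5704) x1=(0.6597)
step 9: x0=(-1.5734) x1=(0.6444)
step 10: x0=(-1.5762) x1=(0.6289)
step 11: x0=(-1.5789) x1=(0.6134)
step 12: x0=(-1.5813) x1=(0.5979)
step 13: x0=(-1.5835) x1=(0.5822)
step 14: x0=(-1.5856) x1=(0.5664)
step 15: x0=(-1.5874) x1=(0.5506)
step 16: x0=(-1.5891) x1=(0.5347)
step 17: x0=(-1.5905) x1=(0.5187)
step 18: x0=(-1.5918) x1=(0.5027)
step 19: x0=(-1.5928) x1=(0.4865)
step 20: x0=(-1.5936) x1=(0.4703)
step 21: x0=(-1.5942) x1=(0.4539)
step 22: x0=(-1.5946) x1=(0.4375)
step 23: x0=(-1.5948) x1=(0.4210)
step 24: x0=(-1.5947) x1=(0.4044)
step 25: x0=(-1.5944) x1=(0.3877)
step 26: x0=(-1.5939) x1=(0.3709)
step 27: x0=(-1.5931) x1=(0.3541)
step 28: x0=(-1.5921) x1=(0.3371)
step 29: x0=(-1.5909) x1=(0.3200)
step 30: x0=(-1.5894) x1=(0.3028)
step 31: x0=(-1.5877) x1=(0.2855)

(0.2855)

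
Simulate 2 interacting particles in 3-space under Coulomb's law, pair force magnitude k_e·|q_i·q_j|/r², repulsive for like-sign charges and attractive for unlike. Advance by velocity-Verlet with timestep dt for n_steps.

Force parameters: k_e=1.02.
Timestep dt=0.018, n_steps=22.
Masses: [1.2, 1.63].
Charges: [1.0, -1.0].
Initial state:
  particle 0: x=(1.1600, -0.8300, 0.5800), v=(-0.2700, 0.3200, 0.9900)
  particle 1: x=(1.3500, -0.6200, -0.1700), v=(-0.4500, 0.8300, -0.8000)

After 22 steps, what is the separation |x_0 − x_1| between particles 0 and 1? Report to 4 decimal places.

step 0: x0=(1.1600, -0.8300, 0.5800) x1=(1.3500, -0.6200, -0.1700)
step 1: x0=(1.1552, -0.8242, 0.5976) x1=(1.3419, -0.6051, -0.1843)
step 2: x0=(1.1505, -0.8183, 0.6149) x1=(1.3337, -0.5903, -0.1982)
step 3: x0=(1.1458, -0.8122, 0.6318) x1=(1.3254, -0.5755, -0.2120)
step 4: x0=(1.1413, -0.8061, 0.6483) x1=(1.3171, -0.5608, -0.2254)
step 5: x0=(1.1367, -0.7999, 0.6646) x1=(1.3087, -0.5462, -0.2387)
step 6: x0=(1.1323, -0.7937, 0.6806) x1=(1.3003, -0.5317, -0.2517)
step 7: x0=(1.1279, -0.7873, 0.6963) x1=(1.2919, -0.5172, -0.2646)
step 8: x0=(1.1235, -0.7809, 0.7118) x1=(1.2834, -0.5027, -0.2773)
step 9: x0=(1.1192, -0.7744, 0.7270) x1=(1.2749, -0.4883, -0.2897)
step 10: x0=(1.1149, -0.7678, 0.7420) x1=(1.2664, -0.4740, -0.3021)
step 11: x0=(1.1106, -0.7612, 0.7567) x1=(1.2579, -0.4596, -0.3142)
step 12: x0=(1.1064, -0.7546, 0.7713) x1=(1.2493, -0.4454, -0.3262)
step 13: x0=(1.1022, -0.7478, 0.7857) x1=(1.2407, -0.4312, -0.3381)
step 14: x0=(1.0980, -0.7410, 0.7998) x1=(1.2321, -0.4170, -0.3498)
step 15: x0=(1.0939, -0.7342, 0.8138) x1=(1.2235, -0.4028, -0.3613)
step 16: x0=(1.0897, -0.7273, 0.8276) x1=(1.2149, -0.3887, -0.3728)
step 17: x0=(1.0856, -0.7204, 0.8413) x1=(1.2062, -0.3746, -0.3841)
step 18: x0=(1.0815, -0.7134, 0.8547) x1=(1.1976, -0.3606, -0.3953)
step 19: x0=(1.0774, -0.7064, 0.8681) x1=(1.1889, -0.3466, -0.4064)
step 20: x0=(1.0733, -0.6993, 0.8813) x1=(1.1803, -0.3326, -0.4174)
step 21: x0=(1.0693, -0.6922, 0.8943) x1=(1.1716, -0.3187, -0.4283)
step 22: x0=(1.0652, -0.6851, 0.9072) x1=(1.1629, -0.3047, -0.4391)

1.4023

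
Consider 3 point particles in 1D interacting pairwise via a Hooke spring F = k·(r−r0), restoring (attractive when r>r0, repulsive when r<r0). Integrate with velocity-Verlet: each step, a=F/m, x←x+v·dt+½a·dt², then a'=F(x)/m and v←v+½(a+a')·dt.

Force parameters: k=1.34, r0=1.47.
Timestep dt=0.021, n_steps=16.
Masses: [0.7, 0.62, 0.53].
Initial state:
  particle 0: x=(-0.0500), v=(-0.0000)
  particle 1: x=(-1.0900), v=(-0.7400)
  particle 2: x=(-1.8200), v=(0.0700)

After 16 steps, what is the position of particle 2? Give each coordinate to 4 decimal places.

(-1.8686)

step 0: x0=(-0.0500) x1=(-1.0900) x2=(-1.8200)
step 1: x0=(-0.0499) x1=(-1.1054) x2=(-1.8188)
step 2: x0=(-0.0498) x1=(-1.1205) x2=(-1.8181)
step 3: x0=(-0.0496) x1=(-1.1352) x2=(-1.8179)
step 4: x0=(-0.0492) x1=(-1.1495) x2=(-1.8182)
step 5: x0=(-0.0489) x1=(-1.1634) x2=(-1.8192)
step 6: x0=(-0.0485) x1=(-1.1769) x2=(-1.8206)
step 7: x0=(-0.0480) x1=(-1.1899) x2=(-1.8227)
step 8: x0=(-0.0475) x1=(-1.2024) x2=(-1.8254)
step 9: x0=(-0.0471) x1=(-1.2145) x2=(-1.8287)
step 10: x0=(-0.0466) x1=(-1.2260) x2=(-1.8325)
step 11: x0=(-0.0461) x1=(-1.2369) x2=(-1.8370)
step 12: x0=(-0.0457) x1=(-1.2473) x2=(-1.8421)
step 13: x0=(-0.0454) x1=(-1.2571) x2=(-1.8478)
step 14: x0=(-0.0451) x1=(-1.2663) x2=(-1.8542)
step 15: x0=(-0.0448) x1=(-1.2749) x2=(-1.8611)
step 16: x0=(-0.0447) x1=(-1.2829) x2=(-1.8686)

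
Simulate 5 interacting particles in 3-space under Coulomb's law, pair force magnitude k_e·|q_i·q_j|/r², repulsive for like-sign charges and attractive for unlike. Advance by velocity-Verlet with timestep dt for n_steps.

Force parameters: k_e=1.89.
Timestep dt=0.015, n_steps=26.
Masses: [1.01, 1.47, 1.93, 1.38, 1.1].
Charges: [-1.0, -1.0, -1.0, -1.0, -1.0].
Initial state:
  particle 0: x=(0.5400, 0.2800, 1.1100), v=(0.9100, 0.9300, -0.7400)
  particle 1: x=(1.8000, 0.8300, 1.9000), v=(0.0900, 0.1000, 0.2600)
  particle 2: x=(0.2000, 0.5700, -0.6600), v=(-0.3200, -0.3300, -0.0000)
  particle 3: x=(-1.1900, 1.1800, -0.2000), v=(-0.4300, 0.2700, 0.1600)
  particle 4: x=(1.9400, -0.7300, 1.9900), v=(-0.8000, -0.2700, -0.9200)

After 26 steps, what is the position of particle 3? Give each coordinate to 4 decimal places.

step 0: x0=(0.5400, 0.2800, 1.1100) x1=(1.8000, 0.8300, 1.9000) x2=(0.2000, 0.5700, -0.6600) x3=(-1.1900, 1.1800, -0.2000) x4=(1.9400, -0.7300, 1.9900)
step 1: x0=(0.5536, 0.2939, 1.0989) x1=(1.8014, 0.8316, 1.9039) x2=(0.1952, 0.5650, -0.6601) x3=(-1.1965, 1.1841, -0.1976) x4=(1.9281, -0.7342, 1.9762)
step 2: x0=(0.5670, 0.3078, 1.0879) x1=(1.8029, 0.8333, 1.9080) x2=(0.1905, 0.5601, -0.6602) x3=(-1.2033, 1.1883, -0.1952) x4=(1.9162, -0.7386, 1.9626)
step 3: x0=(0.5804, 0.3216, 1.0768) x1=(1.8046, 0.8352, 1.9121) x2=(0.1858, 0.5551, -0.6606) x3=(-1.2102, 1.1925, -0.1929) x4=(1.9045, -0.7432, 1.9490)
step 4: x0=(0.5935, 0.3354, 1.0658) x1=(1.8063, 0.8373, 1.9163) x2=(0.1811, 0.5500, -0.6610) x3=(-1.2172, 1.1968, -0.1905) x4=(1.8930, -0.7481, 1.9355)
step 5: x0=(0.6066, 0.3492, 1.0548) x1=(1.8082, 0.8395, 1.9207) x2=(0.1765, 0.5450, -0.6616) x3=(-1.2245, 1.2012, -0.1882) x4=(1.8815, -0.7532, 1.9221)
step 6: x0=(0.6196, 0.3630, 1.0439) x1=(1.8102, 0.8418, 1.9251) x2=(0.1719, 0.5400, -0.6623) x3=(-1.2319, 1.2057, -0.1859) x4=(1.8701, -0.7585, 1.9088)
step 7: x0=(0.6324, 0.3767, 1.0329) x1=(1.8123, 0.8443, 1.9297) x2=(0.1673, 0.5349, -0.6631) x3=(-1.2395, 1.2103, -0.1836) x4=(1.8589, -0.7641, 1.8956)
step 8: x0=(0.6451, 0.3904, 1.0220) x1=(1.8146, 0.8470, 1.9343) x2=(0.1628, 0.5298, -0.6640) x3=(-1.2473, 1.2149, -0.1813) x4=(1.8477, -0.7699, 1.8825)
step 9: x0=(0.6577, 0.4041, 1.0110) x1=(1.8169, 0.8497, 1.9391) x2=(0.1583, 0.5246, -0.6651) x3=(-1.2552, 1.2196, -0.1791) x4=(1.8367, -0.7760, 1.8694)
step 10: x0=(0.6702, 0.4178, 1.0001) x1=(1.8194, 0.8527, 1.9439) x2=(0.1538, 0.5195, -0.6663) x3=(-1.2633, 1.2244, -0.1768) x4=(1.8258, -0.7823, 1.8564)
step 11: x0=(0.6826, 0.4314, 0.9892) x1=(1.8220, 0.8558, 1.9489) x2=(0.1494, 0.5143, -0.6676) x3=(-1.2716, 1.2293, -0.1746) x4=(1.8149, -0.7888, 1.8435)
step 12: x0=(0.6949, 0.4451, 0.9783) x1=(1.8247, 0.8590, 1.9540) x2=(0.1450, 0.5091, -0.6691) x3=(-1.2801, 1.2342, -0.1723) x4=(1.8042, -0.7956, 1.8307)
step 13: x0=(0.7070, 0.4588, 0.9674) x1=(1.8276, 0.8624, 1.9593) x2=(0.1405, 0.5039, -0.6706) x3=(-1.2887, 1.2392, -0.1701) x4=(1.7936, -0.8026, 1.8180)
step 14: x0=(0.7191, 0.4725, 0.9564) x1=(1.8306, 0.8659, 1.9646) x2=(0.1362, 0.4986, -0.6723) x3=(-1.2975, 1.2443, -0.1679) x4=(1.7831, -0.8099, 1.8053)
step 15: x0=(0.7311, 0.4862, 0.9455) x1=(1.8336, 0.8695, 1.9701) x2=(0.1318, 0.4934, -0.6742) x3=(-1.3064, 1.2495, -0.1657) x4=(1.7726, -0.8174, 1.7927)
step 16: x0=(0.7431, 0.4999, 0.9346) x1=(1.8369, 0.8733, 1.9757) x2=(0.1274, 0.4881, -0.6761) x3=(-1.3155, 1.2547, -0.1636) x4=(1.7623, -0.8251, 1.7802)
step 17: x0=(0.7549, 0.5136, 0.9237) x1=(1.8402, 0.8772, 1.9814) x2=(0.1231, 0.4827, -0.6782) x3=(-1.3248, 1.2600, -0.1614) x4=(1.7520, -0.8331, 1.7678)
step 18: x0=(0.7667, 0.5274, 0.9127) x1=(1.8436, 0.8812, 1.9873) x2=(0.1188, 0.4774, -0.6804) x3=(-1.3342, 1.2654, -0.1593) x4=(1.7418, -0.8412, 1.7554)
step 19: x0=(0.7784, 0.5412, 0.9018) x1=(1.8472, 0.8853, 1.9932) x2=(0.1145, 0.4720, -0.6828) x3=(-1.3438, 1.2708, -0.1571) x4=(1.7318, -0.8497, 1.7431)
step 20: x0=(0.7900, 0.5550, 0.8908) x1=(1.8509, 0.8896, 1.9994) x2=(0.1102, 0.4665, -0.6852) x3=(-1.3536, 1.2764, -0.1550) x4=(1.7218, -0.8583, 1.7309)
step 21: x0=(0.8016, 0.5689, 0.8798) x1=(1.8547, 0.8939, 2.0056) x2=(0.1059, 0.4611, -0.6878) x3=(-1.3635, 1.2820, -0.1529) x4=(1.7118, -0.8672, 1.7187)
step 22: x0=(0.8131, 0.5828, 0.8688) x1=(1.8586, 0.8984, 2.0120) x2=(0.1016, 0.4556, -0.6905) x3=(-1.3736, 1.2876, -0.1507) x4=(1.7020, -0.8763, 1.7066)
step 23: x0=(0.8246, 0.5968, 0.8578) x1=(1.8626, 0.9030, 2.0185) x2=(0.0973, 0.4501, -0.6934) x3=(-1.3838, 1.2934, -0.1486) x4=(1.6922, -0.8857, 1.6946)
step 24: x0=(0.8361, 0.6108, 0.8468) x1=(1.8668, 0.9078, 2.0251) x2=(0.0930, 0.4445, -0.6963) x3=(-1.3941, 1.2992, -0.1466) x4=(1.6825, -0.8952, 1.6826)
step 25: x0=(0.8475, 0.6249, 0.8358) x1=(1.8710, 0.9126, 2.0319) x2=(0.0887, 0.4390, -0.6994) x3=(-1.4047, 1.3051, -0.1445) x4=(1.6729, -0.9050, 1.6708)
step 26: x0=(0.8588, 0.6390, 0.8247) x1=(1.8754, 0.9175, 2.0388) x2=(0.0844, 0.4334, -0.7026) x3=(-1.4153, 1.3110, -0.1424) x4=(1.6633, -0.9150, 1.6589)

(-1.4153, 1.3110, -0.1424)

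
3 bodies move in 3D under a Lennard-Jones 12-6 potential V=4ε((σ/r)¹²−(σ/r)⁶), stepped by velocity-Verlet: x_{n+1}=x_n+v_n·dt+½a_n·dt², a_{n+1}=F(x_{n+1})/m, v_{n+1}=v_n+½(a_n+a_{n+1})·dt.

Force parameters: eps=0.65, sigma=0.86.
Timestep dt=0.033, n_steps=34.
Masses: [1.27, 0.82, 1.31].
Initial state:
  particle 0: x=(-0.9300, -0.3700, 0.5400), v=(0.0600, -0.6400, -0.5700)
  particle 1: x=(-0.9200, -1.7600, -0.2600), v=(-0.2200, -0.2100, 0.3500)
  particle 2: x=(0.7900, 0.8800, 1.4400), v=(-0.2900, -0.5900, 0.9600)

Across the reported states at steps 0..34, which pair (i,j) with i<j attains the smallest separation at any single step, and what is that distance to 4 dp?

step 0: x0=(-0.9300, -0.3700, 0.5400) x1=(-0.9200, -1.7600, -0.2600) x2=(0.7900, 0.8800, 1.4400)
step 1: x0=(-0.9280, -0.3912, 0.5211) x1=(-0.9273, -1.7668, -0.2484) x2=(0.7804, 0.8605, 1.4717)
step 2: x0=(-0.9260, -0.4126, 0.5022) x1=(-0.9345, -1.7733, -0.2366) x2=(0.7708, 0.8410, 1.5033)
step 3: x0=(-0.9240, -0.4341, 0.4831) x1=(-0.9418, -1.7795, -0.2246) x2=(0.7612, 0.8216, 1.5350)
step 4: x0=(-0.9220, -0.4560, 0.4640) x1=(-0.9490, -1.7853, -0.2125) x2=(0.7516, 0.8021, 1.5667)
step 5: x0=(-0.9200, -0.4780, 0.4446) x1=(-0.9563, -1.7907, -0.2001) x2=(0.7420, 0.7825, 1.5983)
step 6: x0=(-0.9180, -0.5004, 0.4252) x1=(-0.9635, -1.7956, -0.1875) x2=(0.7324, 0.7630, 1.6300)
step 7: x0=(-0.9160, -0.5231, 0.4056) x1=(-0.9707, -1.8000, -0.1746) x2=(0.7228, 0.7435, 1.6616)
step 8: x0=(-0.9139, -0.5463, 0.3858) x1=(-0.9779, -1.8037, -0.1615) x2=(0.7131, 0.7240, 1.6932)
step 9: x0=(-0.9120, -0.5699, 0.3658) x1=(-0.9850, -1.8067, -0.1480) x2=(0.7035, 0.7045, 1.7249)
step 10: x0=(-0.9100, -0.5940, 0.3455) x1=(-0.9921, -1.8089, -0.1342) x2=(0.6938, 0.6849, 1.7565)
step 11: x0=(-0.9081, -0.6188, 0.3251) x1=(-0.9992, -1.8100, -0.1199) x2=(0.6842, 0.6654, 1.7881)
step 12: x0=(-0.9062, -0.6443, 0.3043) x1=(-1.0061, -1.8100, -0.1053) x2=(0.6745, 0.6458, 1.8197)
step 13: x0=(-0.9044, -0.6707, 0.2833) x1=(-1.0129, -1.8086, -0.0901) x2=(0.6648, 0.6263, 1.8513)
step 14: x0=(-0.9027, -0.6982, 0.2619) x1=(-1.0196, -1.8056, -0.0745) x2=(0.6551, 0.6067, 1.8829)
step 15: x0=(-0.9011, -0.7268, 0.2401) x1=(-1.0260, -1.8008, -0.0582) x2=(0.6455, 0.5872, 1.9145)
step 16: x0=(-0.8997, -0.7568, 0.2180) x1=(-1.0323, -1.7938, -0.0414) x2=(0.6358, 0.5676, 1.9461)
step 17: x0=(-0.8985, -0.7883, 0.1955) x1=(-1.0382, -1.7845, -0.0240) x2=(0.6261, 0.5481, 1.9777)
step 18: x0=(-0.8974, -0.8211, 0.1727) x1=(-1.0438, -1.7731, -0.0061) x2=(0.6164, 0.5285, 2.0093)
step 19: x0=(-0.8964, -0.8545, 0.1498) x1=(-1.0493, -1.7609, 0.0119) x2=(0.6067, 0.5089, 2.0409)
step 20: x0=(-0.8951, -0.8856, 0.1273) x1=(-1.0554, -1.7522, 0.0294) x2=(0.5970, 0.4893, 2.0725)
step 21: x0=(-0.8922, -0.9086, 0.1057) x1=(-1.0638, -1.7561, 0.0454) x2=(0.5873, 0.4698, 2.1040)
step 22: x0=(-0.8867, -0.9185, 0.0850) x1=(-1.0764, -1.7802, 0.0601) x2=(0.5776, 0.4502, 2.1356)
step 23: x0=(-0.8792, -0.9194, 0.0646) x1=(-1.0919, -1.8183, 0.0743) x2=(0.5679, 0.4306, 2.1672)
step 24: x0=(-0.8711, -0.9175, 0.0441) x1=(-1.1085, -1.8607, 0.0886) x2=(0.5582, 0.4110, 2.1987)
step 25: x0=(-0.8630, -0.9160, 0.0237) x1=(-1.1250, -1.9025, 0.1028) x2=(0.5485, 0.3914, 2.2303)
step 26: x0=(-0.8553, -0.9157, 0.0033) x1=(-1.1410, -1.9424, 0.1169) x2=(0.5388, 0.3719, 2.2619)
step 27: x0=(-0.8480, -0.9170, -0.0168) x1=(-1.1563, -1.9799, 0.1307) x2=(0.5291, 0.3523, 2.2934)
step 28: x0=(-0.8411, -0.9196, -0.0368) x1=(-1.1709, -2.0153, 0.1443) x2=(0.5194, 0.3327, 2.3250)
step 29: x0=(-0.8345, -0.9235, -0.0565) x1=(-1.1850, -2.0488, 0.1575) x2=(0.5097, 0.3131, 2.3565)
step 30: x0=(-0.8283, -0.9283, -0.0761) x1=(-1.1986, -2.0806, 0.1704) x2=(0.5000, 0.2935, 2.3881)
step 31: x0=(-0.8223, -0.9341, -0.0955) x1=(-1.2118, -2.1111, 0.1830) x2=(0.4902, 0.2739, 2.4196)
step 32: x0=(-0.8167, -0.9406, -0.1147) x1=(-1.2245, -2.1405, 0.1954) x2=(0.4805, 0.2543, 2.4512)
step 33: x0=(-0.8112, -0.9478, -0.1337) x1=(-1.2370, -2.1688, 0.2075) x2=(0.4708, 0.2347, 2.4827)
step 34: x0=(-0.8059, -0.9556, -0.1526) x1=(-1.2491, -2.1962, 0.2193) x2=(0.4611, 0.2151, 2.5143)

pair (0,1), distance 0.8668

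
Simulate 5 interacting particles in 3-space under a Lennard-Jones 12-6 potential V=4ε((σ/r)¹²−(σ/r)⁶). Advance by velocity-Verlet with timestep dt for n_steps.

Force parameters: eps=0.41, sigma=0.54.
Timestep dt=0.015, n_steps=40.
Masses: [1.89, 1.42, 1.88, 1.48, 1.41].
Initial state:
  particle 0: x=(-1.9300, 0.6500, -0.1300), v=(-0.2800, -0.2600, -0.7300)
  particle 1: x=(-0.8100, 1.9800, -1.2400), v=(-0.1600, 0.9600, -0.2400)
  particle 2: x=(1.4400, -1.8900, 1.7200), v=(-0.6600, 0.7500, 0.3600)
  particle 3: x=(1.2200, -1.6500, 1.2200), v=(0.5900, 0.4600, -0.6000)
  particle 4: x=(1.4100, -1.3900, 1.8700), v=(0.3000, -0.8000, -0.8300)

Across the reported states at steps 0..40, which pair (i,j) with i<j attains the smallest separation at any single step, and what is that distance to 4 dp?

step 0: x0=(-1.9300, 0.6500, -0.1300) x1=(-0.8100, 1.9800, -1.2400) x2=(1.4400, -1.8900, 1.7200) x3=(1.2200, -1.6500, 1.2200) x4=(1.4100, -1.3900, 1.8700)
step 1: x0=(-1.9342, 0.6461, -0.1410) x1=(-0.8124, 1.9944, -1.2436) x2=(1.4302, -1.8806, 1.7249) x3=(1.2289, -1.6430, 1.2110) x4=(1.4143, -1.3996, 1.8582)
step 2: x0=(-1.9384, 0.6422, -0.1519) x1=(-0.8148, 2.0088, -1.2472) x2=(1.4207, -1.8793, 1.7276) x3=(1.2377, -1.6360, 1.2023) x4=(1.4182, -1.3986, 1.8491)
step 3: x0=(-1.9426, 0.6383, -0.1629) x1=(-0.8172, 2.0232, -1.2508) x2=(1.4113, -1.8869, 1.7281) x3=(1.2467, -1.6288, 1.1937) x4=(1.4220, -1.3857, 1.8428)
step 4: x0=(-1.9468, 0.6344, -0.1738) x1=(-0.8196, 2.0376, -1.2544) x2=(1.4017, -1.8995, 1.7273) x3=(1.2558, -1.6216, 1.1854) x4=(1.4258, -1.3662, 1.8378)
step 5: x0=(-1.9510, 0.6305, -0.1848) x1=(-0.8220, 2.0520, -1.2580) x2=(1.3920, -1.9138, 1.7260) x3=(1.2649, -1.6144, 1.1776) x4=(1.4297, -1.3444, 1.8330)
step 6: x0=(-1.9552, 0.6266, -0.1957) x1=(-0.8244, 2.0664, -1.2616) x2=(1.3823, -1.9284, 1.7245) x3=(1.2741, -1.6072, 1.1701) x4=(1.4336, -1.3222, 1.8282)
step 7: x0=(-1.9594, 0.6227, -0.2067) x1=(-0.8268, 2.0808, -1.2652) x2=(1.3725, -1.9429, 1.7229) x3=(1.2835, -1.6001, 1.1630) x4=(1.4375, -1.3002, 1.8231)
step 8: x0=(-1.9636, 0.6188, -0.2176) x1=(-0.8292, 2.0952, -1.2688) x2=(1.3628, -1.9570, 1.7211) x3=(1.2929, -1.5930, 1.1564) x4=(1.4412, -1.2786, 1.8178)
step 9: x0=(-1.9678, 0.6149, -0.2286) x1=(-0.8316, 2.1096, -1.2724) x2=(1.3530, -1.9708, 1.7191) x3=(1.3024, -1.5860, 1.1501) x4=(1.4449, -1.2573, 1.8122)
step 10: x0=(-1.9720, 0.6110, -0.2395) x1=(-0.8340, 2.1240, -1.2760) x2=(1.3432, -1.9843, 1.7170) x3=(1.3119, -1.5790, 1.1443) x4=(1.4485, -1.2364, 1.8064)
step 11: x0=(-1.9762, 0.6071, -0.2505) x1=(-0.8364, 2.1384, -1.2796) x2=(1.3335, -1.9975, 1.7148) x3=(1.3215, -1.5721, 1.1388) x4=(1.4520, -1.2157, 1.8005)
step 12: x0=(-1.9804, 0.6032, -0.2614) x1=(-0.8388, 2.1528, -1.2832) x2=(1.3237, -2.0105, 1.7124) x3=(1.3311, -1.5653, 1.1337) x4=(1.4555, -1.1953, 1.7943)
step 13: x0=(-1.9846, 0.5993, -0.2724) x1=(-0.8412, 2.1672, -1.2868) x2=(1.3140, -2.0233, 1.7099) x3=(1.3408, -1.5585, 1.1290) x4=(1.4589, -1.1751, 1.7880)
step 14: x0=(-1.9888, 0.5954, -0.2833) x1=(-0.8436, 2.1816, -1.2904) x2=(1.3043, -2.0360, 1.7072) x3=(1.3504, -1.5518, 1.1245) x4=(1.4623, -1.1551, 1.7815)
step 15: x0=(-1.9930, 0.5915, -0.2943) x1=(-0.8460, 2.1960, -1.2940) x2=(1.2946, -2.0484, 1.7045) x3=(1.3601, -1.5450, 1.1203) x4=(1.4657, -1.1353, 1.7749)
step 16: x0=(-1.9972, 0.5876, -0.3052) x1=(-0.8484, 2.2104, -1.2976) x2=(1.2849, -2.0608, 1.7016) x3=(1.3698, -1.5384, 1.1164) x4=(1.4690, -1.1156, 1.7681)
step 17: x0=(-2.0014, 0.5837, -0.3162) x1=(-0.8508, 2.2248, -1.3012) x2=(1.2753, -2.0730, 1.6987) x3=(1.3795, -1.5317, 1.1128) x4=(1.4723, -1.0960, 1.7611)
step 18: x0=(-2.0056, 0.5798, -0.3271) x1=(-0.8532, 2.2392, -1.3048) x2=(1.2656, -2.0852, 1.6957) x3=(1.3892, -1.5250, 1.1093) x4=(1.4755, -1.0766, 1.7540)
step 19: x0=(-2.0098, 0.5759, -0.3381) x1=(-0.8556, 2.2536, -1.3084) x2=(1.2560, -2.0972, 1.6926) x3=(1.3989, -1.5184, 1.1061) x4=(1.4788, -1.0573, 1.7468)
step 20: x0=(-2.0140, 0.5720, -0.3490) x1=(-0.8580, 2.2680, -1.3120) x2=(1.2464, -2.1092, 1.6894) x3=(1.4086, -1.5117, 1.1031) x4=(1.4820, -1.0381, 1.7395)
step 21: x0=(-2.0182, 0.5681, -0.3600) x1=(-0.8604, 2.2824, -1.3156) x2=(1.2368, -2.1211, 1.6862) x3=(1.4182, -1.5050, 1.1003) x4=(1.4852, -1.0190, 1.7320)
step 22: x0=(-2.0224, 0.5642, -0.3709) x1=(-0.8628, 2.2968, -1.3192) x2=(1.2273, -2.1329, 1.6830) x3=(1.4279, -1.4983, 1.0976) x4=(1.4884, -1.0000, 1.7244)
step 23: x0=(-2.0266, 0.5603, -0.3819) x1=(-0.8652, 2.3112, -1.3228) x2=(1.2177, -2.1447, 1.6797) x3=(1.4376, -1.4915, 1.0952) x4=(1.4915, -0.9811, 1.7167)
step 24: x0=(-2.0308, 0.5564, -0.3928) x1=(-0.8676, 2.3256, -1.3264) x2=(1.2082, -2.1565, 1.6764) x3=(1.4472, -1.4848, 1.0928) x4=(1.4947, -0.9624, 1.7089)
step 25: x0=(-2.0350, 0.5525, -0.4038) x1=(-0.8700, 2.3400, -1.3300) x2=(1.1987, -2.1682, 1.6730) x3=(1.4569, -1.4779, 1.0906) x4=(1.4978, -0.9437, 1.7010)
step 26: x0=(-2.0392, 0.5486, -0.4147) x1=(-0.8724, 2.3544, -1.3336) x2=(1.1892, -2.1798, 1.6697) x3=(1.4665, -1.4711, 1.0885) x4=(1.5010, -0.9251, 1.6930)
step 27: x0=(-2.0434, 0.5447, -0.4257) x1=(-0.8748, 2.3688, -1.3372) x2=(1.1797, -2.1915, 1.6663) x3=(1.4762, -1.4641, 1.0866) x4=(1.5041, -0.9066, 1.6849)
step 28: x0=(-2.0476, 0.5408, -0.4366) x1=(-0.8772, 2.3831, -1.3408) x2=(1.1702, -2.2031, 1.6628) x3=(1.4858, -1.4571, 1.0848) x4=(1.5072, -0.8882, 1.6766)
step 29: x0=(-2.0518, 0.5369, -0.4476) x1=(-0.8796, 2.3975, -1.3444) x2=(1.1608, -2.2146, 1.6594) x3=(1.4954, -1.4501, 1.0830) x4=(1.5103, -0.8699, 1.6683)
step 30: x0=(-2.0560, 0.5330, -0.4585) x1=(-0.8820, 2.4119, -1.3480) x2=(1.1513, -2.2262, 1.6560) x3=(1.5050, -1.4430, 1.0814) x4=(1.5134, -0.8518, 1.6599)
step 31: x0=(-2.0602, 0.5291, -0.4695) x1=(-0.8844, 2.4263, -1.3516) x2=(1.1418, -2.2377, 1.6525) x3=(1.5146, -1.4358, 1.0799) x4=(1.5165, -0.8336, 1.6514)
step 32: x0=(-2.0644, 0.5252, -0.4804) x1=(-0.8868, 2.4407, -1.3552) x2=(1.1324, -2.2492, 1.6490) x3=(1.5242, -1.4286, 1.0785) x4=(1.5197, -0.8156, 1.6429)
step 33: x0=(-2.0686, 0.5213, -0.4914) x1=(-0.8893, 2.4551, -1.3588) x2=(1.1230, -2.2608, 1.6456) x3=(1.5338, -1.4213, 1.0772) x4=(1.5228, -0.7977, 1.6342)
step 34: x0=(-2.0728, 0.5175, -0.5023) x1=(-0.8917, 2.4695, -1.3624) x2=(1.1135, -2.2722, 1.6421) x3=(1.5434, -1.4139, 1.0759) x4=(1.5259, -0.7799, 1.6255)
step 35: x0=(-2.0770, 0.5136, -0.5133) x1=(-0.8941, 2.4839, -1.3659) x2=(1.1041, -2.2837, 1.6386) x3=(1.5530, -1.4065, 1.0747) x4=(1.5290, -0.7621, 1.6167)
step 36: x0=(-2.0812, 0.5097, -0.5242) x1=(-0.8965, 2.4983, -1.3695) x2=(1.0947, -2.2952, 1.6351) x3=(1.5625, -1.3990, 1.0736) x4=(1.5321, -0.7445, 1.6078)
step 37: x0=(-2.0854, 0.5058, -0.5352) x1=(-0.8989, 2.5127, -1.3731) x2=(1.0853, -2.3067, 1.6316) x3=(1.5721, -1.3914, 1.0726) x4=(1.5352, -0.7269, 1.5988)
step 38: x0=(-2.0896, 0.5019, -0.5461) x1=(-0.9013, 2.5271, -1.3767) x2=(1.0759, -2.3181, 1.6281) x3=(1.5816, -1.3838, 1.0717) x4=(1.5383, -0.7094, 1.5898)
step 39: x0=(-2.0937, 0.4980, -0.5571) x1=(-0.9037, 2.5415, -1.3803) x2=(1.0665, -2.3296, 1.6245) x3=(1.5911, -1.3761, 1.0708) x4=(1.5415, -0.6920, 1.5807)
step 40: x0=(-2.0979, 0.4941, -0.5680) x1=(-0.9061, 2.5559, -1.3839) x2=(1.0571, -2.3410, 1.6210) x3=(1.6007, -1.3683, 1.0699) x4=(1.5446, -0.6747, 1.5716)

pair (2,4), distance 0.4958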